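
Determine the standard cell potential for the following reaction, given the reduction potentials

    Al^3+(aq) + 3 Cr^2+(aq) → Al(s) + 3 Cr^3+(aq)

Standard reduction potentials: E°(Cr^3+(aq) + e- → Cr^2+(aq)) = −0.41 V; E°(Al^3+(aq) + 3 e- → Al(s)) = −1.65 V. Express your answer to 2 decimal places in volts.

In the reaction as written, Al^3+(aq) is reduced (cathode) and Cr^3+(aq) is produced by oxidation at the anode.
E°cell = E°(cathode) − E°(anode) = −1.65 − (−0.41) = −1.24 V.
The negative E°cell means the reaction is non-spontaneous in the direction written.

−1.24 V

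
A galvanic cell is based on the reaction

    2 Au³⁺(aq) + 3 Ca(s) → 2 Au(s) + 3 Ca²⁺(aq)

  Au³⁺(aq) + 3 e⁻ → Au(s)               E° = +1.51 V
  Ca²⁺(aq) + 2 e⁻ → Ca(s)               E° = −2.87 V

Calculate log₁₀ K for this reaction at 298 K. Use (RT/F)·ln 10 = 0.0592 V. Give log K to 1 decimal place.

log K = 443.9

The Au³⁺/Au couple is reduced (cathode); E°cell = +1.51 − (−2.87) = +4.38 V with n = 6.
At equilibrium E = 0, so log K = nE°cell / 0.0592 = (6)(+4.38) / 0.0592 = 443.9.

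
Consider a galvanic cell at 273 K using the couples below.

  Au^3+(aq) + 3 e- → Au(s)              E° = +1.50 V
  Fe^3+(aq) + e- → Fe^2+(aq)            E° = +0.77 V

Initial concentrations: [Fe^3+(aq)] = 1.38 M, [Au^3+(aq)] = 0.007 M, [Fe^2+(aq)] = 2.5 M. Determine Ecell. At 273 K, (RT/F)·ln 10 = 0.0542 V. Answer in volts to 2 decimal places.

Au³⁺/Au is reduced (cathode, E° = +1.50 V) and Fe³⁺/Fe²⁺ is oxidized (anode).
The standard potential is +1.50 − (+0.77) = +0.73 V and the balanced reaction transfers n = 3 electrons.
The balanced reaction is Au^3+(aq) + 3 Fe^2+(aq) → Au(s) + 3 Fe^3+(aq), so Q = [Fe^3+(aq)]^3 / ([Au^3+(aq)]·[Fe^2+(aq)]^3) = 24 and log Q = 1.381.
E = E° − (0.0542/n)·log Q = +0.73 − (0.0542/3)(1.381) = +0.71 V.

+0.71 V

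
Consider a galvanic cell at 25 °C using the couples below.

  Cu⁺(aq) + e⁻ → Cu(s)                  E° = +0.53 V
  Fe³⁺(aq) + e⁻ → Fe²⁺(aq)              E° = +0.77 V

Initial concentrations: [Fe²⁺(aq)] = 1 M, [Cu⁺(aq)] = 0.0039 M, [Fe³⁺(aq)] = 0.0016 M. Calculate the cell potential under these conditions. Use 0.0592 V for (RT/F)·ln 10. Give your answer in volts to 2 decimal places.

+0.22 V

The Fe³⁺/Fe²⁺ couple has the more positive E°, so it is the cathode; Cu⁺/Cu is the anode.
The standard potential is +0.77 − (+0.53) = +0.24 V and the balanced reaction transfers n = 1 electron.
The balanced reaction is Fe³⁺(aq) + Cu(s) → Fe²⁺(aq) + Cu⁺(aq), so Q = ([Fe²⁺(aq)]·[Cu⁺(aq)]) / [Fe³⁺(aq)] = 2.44 and log Q = 0.387.
Applying E = E° − (RT ln10/nF)·log Q gives +0.24 − (0.0592/1)(0.387) = +0.22 V.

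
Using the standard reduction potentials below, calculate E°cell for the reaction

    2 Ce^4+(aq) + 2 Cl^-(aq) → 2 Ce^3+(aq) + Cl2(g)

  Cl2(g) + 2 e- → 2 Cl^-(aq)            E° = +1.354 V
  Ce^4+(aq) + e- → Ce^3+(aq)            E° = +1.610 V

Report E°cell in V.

+0.256 V

In the reaction as written, Ce^4+(aq) is reduced (cathode) and Cl2(g) is produced by oxidation at the anode.
E°cell = E°(cathode) − E°(anode) = +1.610 − (+1.354) = +0.256 V.
The positive value indicates the reaction is spontaneous as written.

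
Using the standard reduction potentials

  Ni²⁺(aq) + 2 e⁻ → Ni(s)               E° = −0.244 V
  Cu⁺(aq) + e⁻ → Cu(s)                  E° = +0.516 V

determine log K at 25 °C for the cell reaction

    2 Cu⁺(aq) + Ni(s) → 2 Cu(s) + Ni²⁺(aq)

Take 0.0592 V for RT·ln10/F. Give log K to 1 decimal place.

log K = 25.7

The Cu⁺/Cu couple is reduced (cathode); E°cell = +0.516 − (−0.244) = +0.760 V with n = 2.
At equilibrium E = 0, so log K = nE°cell / 0.0592 = (2)(+0.760) / 0.0592 = 25.7.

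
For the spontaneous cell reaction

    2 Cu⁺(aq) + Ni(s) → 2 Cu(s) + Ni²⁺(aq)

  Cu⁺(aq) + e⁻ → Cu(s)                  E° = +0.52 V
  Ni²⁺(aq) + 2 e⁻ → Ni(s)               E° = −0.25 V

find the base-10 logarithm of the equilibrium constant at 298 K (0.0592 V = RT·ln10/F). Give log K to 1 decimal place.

log K = 26.0

The Cu⁺/Cu couple is reduced (cathode); E°cell = +0.52 − (−0.25) = +0.77 V with n = 2.
At equilibrium E = 0, so log K = nE°cell / 0.0592 = (2)(+0.77) / 0.0592 = 26.0.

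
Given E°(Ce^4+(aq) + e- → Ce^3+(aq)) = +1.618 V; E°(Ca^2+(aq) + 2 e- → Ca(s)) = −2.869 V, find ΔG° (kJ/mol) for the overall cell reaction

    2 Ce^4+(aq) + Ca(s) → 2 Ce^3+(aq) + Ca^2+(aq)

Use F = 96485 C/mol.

In the reaction as written Ce^4+(aq) is reduced, so the Ce⁴⁺/Ce³⁺ couple is the cathode and Ca²⁺/Ca is the anode.
E°cell = +1.618 − (−2.869) = +4.487 V; balancing electrons gives n = 2.
ΔG° = −nFE°cell = −(2)(96485)(+4.487) J/mol = −866 kJ/mol.

−866 kJ/mol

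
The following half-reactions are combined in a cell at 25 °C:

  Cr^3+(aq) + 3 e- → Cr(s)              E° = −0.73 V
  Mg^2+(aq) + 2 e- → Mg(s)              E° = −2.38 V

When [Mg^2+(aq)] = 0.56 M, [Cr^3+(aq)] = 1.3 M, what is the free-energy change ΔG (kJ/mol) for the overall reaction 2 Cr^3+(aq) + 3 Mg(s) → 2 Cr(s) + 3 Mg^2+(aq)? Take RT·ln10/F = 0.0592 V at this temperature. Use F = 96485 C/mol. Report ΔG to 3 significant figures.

−961 kJ/mol

With Cr³⁺/Cr reduced at the cathode, E°cell = −0.73 − (−2.38) = +1.65 V and n = 6.
Q = [Mg^2+(aq)]^3 / [Cr^3+(aq)]^2 = 0.104, so log Q = −0.983 and E = +1.65 − (0.0592/6)(−0.983) = +1.6597 V.
Then ΔG = −nFE = −6 × 96485 × +1.6597 J/mol = −961 kJ/mol.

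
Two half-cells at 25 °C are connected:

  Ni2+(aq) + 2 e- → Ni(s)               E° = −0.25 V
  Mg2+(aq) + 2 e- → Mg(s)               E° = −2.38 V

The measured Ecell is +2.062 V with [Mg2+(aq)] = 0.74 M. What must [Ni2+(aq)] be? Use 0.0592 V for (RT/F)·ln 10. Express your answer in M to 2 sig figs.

0.0037 M

The Ni²⁺/Ni couple has the larger reduction potential, so it is the cathode: E°cell = −0.25 − (−2.38) = +2.13 V and n = 2.
Since E = E° − (0.0592/n)·log Q, log Q = n(E° − E)/0.0592 = 2.297.
The balanced reaction is Ni2+(aq) + Mg(s) → Ni(s) + Mg2+(aq), so Q = [Mg2+(aq)] / [Ni2+(aq)].
Isolating [Ni2+(aq)] in Q = 10^{2.297} yields log [Ni2+(aq)] = −2.428, i.e. 0.0037 M.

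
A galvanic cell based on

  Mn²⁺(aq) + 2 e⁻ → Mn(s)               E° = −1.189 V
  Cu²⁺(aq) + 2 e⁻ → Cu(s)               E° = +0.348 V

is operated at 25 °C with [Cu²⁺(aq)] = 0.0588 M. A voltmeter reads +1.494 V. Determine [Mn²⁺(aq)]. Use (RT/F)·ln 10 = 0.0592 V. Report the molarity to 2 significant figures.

1.7 M

With Cu²⁺/Cu at the cathode and Mn²⁺/Mn at the anode, E°cell = +0.348 − (−1.189) = +1.537 V (n = 2).
From the Nernst equation, log Q = n(E° − E)/0.0592 = 2·(+1.537 − (+1.494))/0.0592 = 1.453.
For Cu²⁺(aq) + Mn(s) → Cu(s) + Mn²⁺(aq), the reaction quotient is Q = [Mn²⁺(aq)] / [Cu²⁺(aq)].
Isolating [Mn²⁺(aq)] in Q = 10^{1.453} yields log [Mn²⁺(aq)] = 0.222, i.e. 1.7 M.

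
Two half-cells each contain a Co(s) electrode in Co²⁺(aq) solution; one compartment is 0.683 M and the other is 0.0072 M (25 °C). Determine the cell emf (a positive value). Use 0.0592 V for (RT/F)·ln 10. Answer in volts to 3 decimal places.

For a concentration cell E°cell = 0, since both electrodes use the same couple.
The compartment with the higher Co²⁺(aq) concentration (0.683 M) acts as the cathode; ions are reduced there and produced at the dilute (0.0072 M) anode.
With n = 2, Ecell = −(0.0592/2)·log([dilute]/[conc]) = −(0.0592/2)·log(0.0072/0.683) = +0.059 V.

0.059 V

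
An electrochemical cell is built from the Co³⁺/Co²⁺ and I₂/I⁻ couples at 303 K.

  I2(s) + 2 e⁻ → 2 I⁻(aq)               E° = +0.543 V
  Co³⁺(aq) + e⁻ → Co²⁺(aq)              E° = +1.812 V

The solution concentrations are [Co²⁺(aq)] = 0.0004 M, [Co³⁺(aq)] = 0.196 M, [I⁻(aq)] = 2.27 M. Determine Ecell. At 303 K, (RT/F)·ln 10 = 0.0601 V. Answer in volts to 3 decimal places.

+1.452 V

Co³⁺/Co²⁺ is reduced (cathode, E° = +1.812 V) and I₂/I⁻ is oxidized (anode).
E°cell = E°cat − E°an = +1.812 − (+0.543) = +1.269 V; n = 2.
Balancing gives 2 Co³⁺(aq) + 2 I⁻(aq) → 2 Co²⁺(aq) + I2(s); hence Q = [Co²⁺(aq)]^2 / ([Co³⁺(aq)]^2·[I⁻(aq)]^2) = 8.08×10^−7 (log Q = −6.092).
E = E° − (0.0601/n)·log Q = +1.269 − (0.0601/2)(−6.092) = +1.452 V.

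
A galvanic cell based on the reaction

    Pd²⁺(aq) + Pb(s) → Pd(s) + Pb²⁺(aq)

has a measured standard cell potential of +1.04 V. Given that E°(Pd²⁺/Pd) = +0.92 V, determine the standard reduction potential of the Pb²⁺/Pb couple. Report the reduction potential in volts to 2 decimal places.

In the reaction as written the Pd²⁺/Pd couple is reduced (cathode) and Pb²⁺/Pb is oxidized (anode), so E°cell = E°(Pd²⁺/Pd) − E°(Pb²⁺/Pb).
E°(Pb²⁺/Pb) = E°(cathode) − E°cell = +0.92 − (+1.04) = −0.12 V.

−0.12 V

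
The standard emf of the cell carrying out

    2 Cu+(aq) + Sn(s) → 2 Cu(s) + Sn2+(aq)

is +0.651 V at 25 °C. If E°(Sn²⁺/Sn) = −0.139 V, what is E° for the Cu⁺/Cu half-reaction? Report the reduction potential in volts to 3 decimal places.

+0.512 V

In the reaction as written the Cu⁺/Cu couple is reduced (cathode) and Sn²⁺/Sn is oxidized (anode), so E°cell = E°(Cu⁺/Cu) − E°(Sn²⁺/Sn).
E°(Cu⁺/Cu) = E°cell + E°(anode) = +0.651 + (−0.139) = +0.512 V.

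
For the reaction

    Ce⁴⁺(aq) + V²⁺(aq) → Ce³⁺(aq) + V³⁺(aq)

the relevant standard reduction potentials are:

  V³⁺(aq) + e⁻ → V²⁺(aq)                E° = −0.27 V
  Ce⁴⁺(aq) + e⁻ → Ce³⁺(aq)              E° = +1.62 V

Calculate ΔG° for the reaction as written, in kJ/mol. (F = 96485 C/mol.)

In the reaction as written Ce⁴⁺(aq) is reduced, so the Ce⁴⁺/Ce³⁺ couple is the cathode and V³⁺/V²⁺ is the anode.
E°cell = +1.62 − (−0.27) = +1.89 V; balancing electrons gives n = 1.
ΔG° = −nFE°cell = −(1)(96485)(+1.89) J/mol = −182 kJ/mol.

−182 kJ/mol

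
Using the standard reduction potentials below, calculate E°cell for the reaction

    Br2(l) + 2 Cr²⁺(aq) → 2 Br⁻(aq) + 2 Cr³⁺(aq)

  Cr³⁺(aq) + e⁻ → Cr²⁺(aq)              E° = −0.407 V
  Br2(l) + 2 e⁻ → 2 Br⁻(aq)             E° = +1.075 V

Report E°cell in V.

+1.482 V

In the reaction as written, Br2(l) is reduced (cathode) and Cr³⁺(aq) is produced by oxidation at the anode.
E°cell = E°(cathode) − E°(anode) = +1.075 − (−0.407) = +1.482 V.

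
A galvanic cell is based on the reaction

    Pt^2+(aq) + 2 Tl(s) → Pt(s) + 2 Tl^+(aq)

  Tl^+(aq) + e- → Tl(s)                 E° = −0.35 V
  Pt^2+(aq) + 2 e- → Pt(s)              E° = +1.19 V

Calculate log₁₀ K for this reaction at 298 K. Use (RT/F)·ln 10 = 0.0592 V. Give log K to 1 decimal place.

log K = 52.0

The Pt²⁺/Pt couple is reduced (cathode); E°cell = +1.19 − (−0.35) = +1.54 V with n = 2.
At equilibrium E = 0, so log K = nE°cell / 0.0592 = (2)(+1.54) / 0.0592 = 52.0.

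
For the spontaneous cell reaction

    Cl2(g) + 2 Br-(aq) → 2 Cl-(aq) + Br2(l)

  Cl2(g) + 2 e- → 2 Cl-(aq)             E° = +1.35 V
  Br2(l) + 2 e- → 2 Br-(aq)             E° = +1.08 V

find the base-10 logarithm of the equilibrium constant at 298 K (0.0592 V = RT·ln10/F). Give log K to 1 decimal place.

log K = 9.1

The Cl₂/Cl⁻ couple is reduced (cathode); E°cell = +1.35 − (+1.08) = +0.27 V with n = 2.
At equilibrium E = 0, so log K = nE°cell / 0.0592 = (2)(+0.27) / 0.0592 = 9.1.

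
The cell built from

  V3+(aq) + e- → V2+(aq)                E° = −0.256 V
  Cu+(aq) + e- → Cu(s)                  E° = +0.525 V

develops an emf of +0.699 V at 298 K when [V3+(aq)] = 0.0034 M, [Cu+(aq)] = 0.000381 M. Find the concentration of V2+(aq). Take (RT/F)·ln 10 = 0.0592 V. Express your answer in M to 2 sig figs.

0.37 M

Cu⁺/Cu is the cathode (higher E°); E°cell = +0.525 − (−0.256) = +0.781 V with n = 1.
Since E = E° − (0.0592/n)·log Q, log Q = n(E° − E)/0.0592 = 1.385.
Balancing electrons gives Cu+(aq) + V2+(aq) → Cu(s) + V3+(aq); thus Q = [V3+(aq)] / ([Cu+(aq)]·[V2+(aq)]).
Isolating [V2+(aq)] in Q = 10^{1.385} yields log [V2+(aq)] = −0.434, i.e. 0.37 M.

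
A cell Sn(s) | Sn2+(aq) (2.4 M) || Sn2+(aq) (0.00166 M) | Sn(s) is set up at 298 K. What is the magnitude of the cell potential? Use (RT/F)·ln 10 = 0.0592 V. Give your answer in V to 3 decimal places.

For a concentration cell E°cell = 0, since both electrodes use the same couple.
The compartment with the higher Sn2+(aq) concentration (2.4 M) acts as the cathode; ions are reduced there and produced at the dilute (0.00166 M) anode.
With n = 2, Ecell = −(0.0592/2)·log([dilute]/[conc]) = −(0.0592/2)·log(0.00166/2.4) = +0.094 V.

0.094 V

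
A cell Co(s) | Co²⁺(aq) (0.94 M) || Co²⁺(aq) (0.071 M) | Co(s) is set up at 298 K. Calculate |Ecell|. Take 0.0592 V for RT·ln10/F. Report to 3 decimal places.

For a concentration cell E°cell = 0, since both electrodes use the same couple.
The compartment with the higher Co²⁺(aq) concentration (0.94 M) acts as the cathode; ions are reduced there and produced at the dilute (0.071 M) anode.
With n = 2, Ecell = −(0.0592/2)·log([dilute]/[conc]) = −(0.0592/2)·log(0.071/0.94) = +0.033 V.

0.033 V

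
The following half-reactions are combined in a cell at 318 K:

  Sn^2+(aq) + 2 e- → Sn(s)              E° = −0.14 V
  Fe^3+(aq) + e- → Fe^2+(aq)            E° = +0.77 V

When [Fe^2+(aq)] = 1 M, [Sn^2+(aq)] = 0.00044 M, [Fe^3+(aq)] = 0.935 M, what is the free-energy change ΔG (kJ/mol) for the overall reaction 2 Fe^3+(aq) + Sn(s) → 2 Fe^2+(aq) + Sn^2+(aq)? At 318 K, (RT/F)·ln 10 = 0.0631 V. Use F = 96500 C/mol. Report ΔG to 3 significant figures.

The standard cell potential is +0.77 − (−0.14) = +0.91 V, with n = 2 electrons in the balanced equation.
Here Q = ([Fe^2+(aq)]^2·[Sn^2+(aq)]) / [Fe^3+(aq)]^2 = 0.000503 (log Q = −3.298), giving E = +0.91 − (0.0631/2)·(−3.298) = +1.0141 V.
ΔG = −nFE = −(2)(96500)(+1.0141) J/mol = −196 kJ/mol.

−196 kJ/mol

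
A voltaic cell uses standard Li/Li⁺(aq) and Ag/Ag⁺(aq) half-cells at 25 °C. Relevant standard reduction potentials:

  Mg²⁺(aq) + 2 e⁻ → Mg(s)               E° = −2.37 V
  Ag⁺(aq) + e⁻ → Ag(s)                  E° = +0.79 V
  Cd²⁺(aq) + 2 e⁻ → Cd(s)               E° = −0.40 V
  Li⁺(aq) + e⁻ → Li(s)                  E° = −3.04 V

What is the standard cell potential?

+3.83 V

Of the two couples in this cell, the one with the more positive reduction potential is reduced at the cathode: here that is Ag⁺/Ag (+0.79 V); Li⁺/Li (−3.04 V) is the anode.
E°cell = E°(cathode) − E°(anode) = +0.79 − (−3.04) = +3.83 V.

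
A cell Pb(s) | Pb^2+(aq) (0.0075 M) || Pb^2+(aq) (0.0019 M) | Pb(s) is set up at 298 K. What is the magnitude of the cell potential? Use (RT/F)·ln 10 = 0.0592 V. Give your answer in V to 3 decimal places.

For a concentration cell E°cell = 0, since both electrodes use the same couple.
The compartment with the higher Pb^2+(aq) concentration (0.0075 M) acts as the cathode; ions are reduced there and produced at the dilute (0.0019 M) anode.
With n = 2, Ecell = −(0.0592/2)·log([dilute]/[conc]) = −(0.0592/2)·log(0.0019/0.0075) = +0.018 V.

0.018 V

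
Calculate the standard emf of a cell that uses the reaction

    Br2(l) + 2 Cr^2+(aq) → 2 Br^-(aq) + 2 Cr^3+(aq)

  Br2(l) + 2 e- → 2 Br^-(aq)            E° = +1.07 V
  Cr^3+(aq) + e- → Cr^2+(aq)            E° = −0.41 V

Br2(l) gains electrons, so the Br₂/Br⁻ couple is the cathode; the Cr³⁺/Cr²⁺ couple is the anode.
E°cell = E°(cathode) − E°(anode) = +1.07 − (−0.41) = +1.48 V.

+1.48 V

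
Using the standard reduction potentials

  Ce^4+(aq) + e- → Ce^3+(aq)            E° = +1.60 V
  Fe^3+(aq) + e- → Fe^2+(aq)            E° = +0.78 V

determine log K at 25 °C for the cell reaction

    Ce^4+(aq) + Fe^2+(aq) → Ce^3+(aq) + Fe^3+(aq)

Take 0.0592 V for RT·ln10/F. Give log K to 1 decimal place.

log K = 13.9

The Ce⁴⁺/Ce³⁺ couple is reduced (cathode); E°cell = +1.60 − (+0.78) = +0.82 V with n = 1.
At equilibrium E = 0, so log K = nE°cell / 0.0592 = (1)(+0.82) / 0.0592 = 13.9.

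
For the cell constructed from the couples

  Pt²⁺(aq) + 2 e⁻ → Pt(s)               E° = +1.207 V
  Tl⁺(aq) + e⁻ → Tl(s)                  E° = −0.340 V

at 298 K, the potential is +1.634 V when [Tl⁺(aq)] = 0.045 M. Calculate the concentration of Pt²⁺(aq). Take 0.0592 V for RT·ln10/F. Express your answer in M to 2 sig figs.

1.8 M

With Pt²⁺/Pt at the cathode and Tl⁺/Tl at the anode, E°cell = +1.207 − (−0.340) = +1.547 V (n = 2).
Since E = E° − (0.0592/n)·log Q, log Q = n(E° − E)/0.0592 = −2.939.
For Pt²⁺(aq) + 2 Tl(s) → Pt(s) + 2 Tl⁺(aq), the reaction quotient is Q = [Tl⁺(aq)]^2 / [Pt²⁺(aq)].
Isolating [Pt²⁺(aq)] in Q = 10^{−2.939} yields log [Pt²⁺(aq)] = 0.245, i.e. 1.8 M.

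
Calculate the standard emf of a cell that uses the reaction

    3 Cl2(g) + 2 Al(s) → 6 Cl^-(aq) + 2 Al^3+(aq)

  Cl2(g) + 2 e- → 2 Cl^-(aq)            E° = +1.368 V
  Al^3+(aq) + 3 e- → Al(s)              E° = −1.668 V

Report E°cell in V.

Cl2(g) gains electrons, so the Cl₂/Cl⁻ couple is the cathode; the Al³⁺/Al couple is the anode.
E°cell = E°(cathode) − E°(anode) = +1.368 − (−1.668) = +3.036 V.

+3.036 V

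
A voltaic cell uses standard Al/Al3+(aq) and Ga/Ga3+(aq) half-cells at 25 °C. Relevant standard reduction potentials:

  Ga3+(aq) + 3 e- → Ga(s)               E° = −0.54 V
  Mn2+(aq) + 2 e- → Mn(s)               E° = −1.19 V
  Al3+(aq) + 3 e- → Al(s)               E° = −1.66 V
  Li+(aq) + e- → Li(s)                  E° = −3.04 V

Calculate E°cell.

Of the two couples in this cell, the one with the more positive reduction potential is reduced at the cathode: here that is Ga³⁺/Ga (−0.54 V); Al³⁺/Al (−1.66 V) is the anode.
E°cell = E°(cathode) − E°(anode) = −0.54 − (−1.66) = +1.12 V.

+1.12 V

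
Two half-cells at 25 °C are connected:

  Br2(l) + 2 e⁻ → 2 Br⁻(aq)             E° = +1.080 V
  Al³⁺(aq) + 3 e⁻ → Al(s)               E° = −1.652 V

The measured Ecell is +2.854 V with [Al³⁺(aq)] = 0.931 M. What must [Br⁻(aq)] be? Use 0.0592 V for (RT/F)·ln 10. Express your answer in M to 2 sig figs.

0.0089 M

With Br₂/Br⁻ at the cathode and Al³⁺/Al at the anode, E°cell = +1.080 − (−1.652) = +2.732 V (n = 6).
From the Nernst equation, log Q = n(E° − E)/0.0592 = 6·(+2.732 − (+2.854))/0.0592 = −12.365.
Balancing electrons gives 3 Br2(l) + 2 Al(s) → 6 Br⁻(aq) + 2 Al³⁺(aq); thus Q = [Br⁻(aq)]^6·[Al³⁺(aq)]^2.
Substituting the known concentrations and solving, log [Br⁻(aq)] = −2.050 and [Br⁻(aq)] = 0.0089 M.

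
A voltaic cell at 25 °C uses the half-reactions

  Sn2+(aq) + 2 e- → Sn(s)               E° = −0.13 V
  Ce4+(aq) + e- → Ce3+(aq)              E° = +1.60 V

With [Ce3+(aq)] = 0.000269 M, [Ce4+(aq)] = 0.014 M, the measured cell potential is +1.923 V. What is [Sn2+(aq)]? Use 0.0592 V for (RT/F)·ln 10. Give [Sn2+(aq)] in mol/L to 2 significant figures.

0.00082 M

With Ce⁴⁺/Ce³⁺ at the cathode and Sn²⁺/Sn at the anode, E°cell = +1.60 − (−0.13) = +1.73 V (n = 2).
Rearranging E = E° − (0.0592/n)·log Q gives log Q = 2(+1.73 − (+1.923))/0.0592 = −6.520.
For 2 Ce4+(aq) + Sn(s) → 2 Ce3+(aq) + Sn2+(aq), the reaction quotient is Q = ([Ce3+(aq)]^2·[Sn2+(aq)]) / [Ce4+(aq)]^2.
Substituting the known concentrations and solving, log [Sn2+(aq)] = −3.087 and [Sn2+(aq)] = 0.00082 M.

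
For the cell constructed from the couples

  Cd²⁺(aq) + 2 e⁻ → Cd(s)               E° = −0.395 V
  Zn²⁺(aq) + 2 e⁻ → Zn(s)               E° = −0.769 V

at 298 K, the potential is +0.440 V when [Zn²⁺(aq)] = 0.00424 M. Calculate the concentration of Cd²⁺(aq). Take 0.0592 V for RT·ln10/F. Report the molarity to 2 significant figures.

Cd²⁺/Cd is the cathode (higher E°); E°cell = −0.395 − (−0.769) = +0.374 V with n = 2.
Rearranging E = E° − (0.0592/n)·log Q gives log Q = 2(+0.374 − (+0.440))/0.0592 = −2.230.
Balancing electrons gives Cd²⁺(aq) + Zn(s) → Cd(s) + Zn²⁺(aq); thus Q = [Zn²⁺(aq)] / [Cd²⁺(aq)].
Substituting the known concentrations and solving, log [Cd²⁺(aq)] = −0.143 and [Cd²⁺(aq)] = 0.72 M.

0.72 M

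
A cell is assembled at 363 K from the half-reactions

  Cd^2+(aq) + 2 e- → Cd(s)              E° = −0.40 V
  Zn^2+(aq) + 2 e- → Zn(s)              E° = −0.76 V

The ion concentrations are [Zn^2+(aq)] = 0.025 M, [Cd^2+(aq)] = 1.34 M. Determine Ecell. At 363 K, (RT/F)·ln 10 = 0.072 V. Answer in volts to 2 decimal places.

Since E°(Cd²⁺/Cd) > E°(Zn²⁺/Zn), Cd²⁺/Cd serves as the cathode.
The standard potential is −0.40 − (−0.76) = +0.36 V and the balanced reaction transfers n = 2 electrons.
For the overall reaction Cd^2+(aq) + Zn(s) → Cd(s) + Zn^2+(aq), Q = [Zn^2+(aq)] / [Cd^2+(aq)] = 0.0187, giving log Q = −1.729.
By the Nernst equation, E = +0.36 − (0.072/2)·(−1.729) = +0.42 V.

+0.42 V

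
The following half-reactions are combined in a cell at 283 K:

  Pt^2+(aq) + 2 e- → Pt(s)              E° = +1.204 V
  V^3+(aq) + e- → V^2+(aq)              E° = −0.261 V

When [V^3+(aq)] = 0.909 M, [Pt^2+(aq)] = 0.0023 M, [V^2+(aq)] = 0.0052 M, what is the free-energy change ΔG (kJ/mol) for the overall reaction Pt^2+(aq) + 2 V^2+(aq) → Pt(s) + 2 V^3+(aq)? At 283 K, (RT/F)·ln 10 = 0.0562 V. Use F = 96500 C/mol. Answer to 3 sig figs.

The standard cell potential is +1.204 − (−0.261) = +1.465 V, with n = 2 electrons in the balanced equation.
Q = [V^3+(aq)]^2 / ([Pt^2+(aq)]·[V^2+(aq)]^2) = 1.33×10^7, so log Q = 7.123 and E = +1.465 − (0.0562/2)(7.123) = +1.2648 V.
Finally ΔG = −nFE = −(2)(96500 C/mol)(+1.2648 V) = −244 kJ/mol.

−244 kJ/mol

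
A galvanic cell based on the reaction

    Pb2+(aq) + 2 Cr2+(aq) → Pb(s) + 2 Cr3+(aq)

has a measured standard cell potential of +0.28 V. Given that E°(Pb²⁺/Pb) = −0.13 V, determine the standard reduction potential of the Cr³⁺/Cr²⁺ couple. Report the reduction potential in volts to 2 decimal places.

−0.41 V

In the reaction as written the Pb²⁺/Pb couple is reduced (cathode) and Cr³⁺/Cr²⁺ is oxidized (anode), so E°cell = E°(Pb²⁺/Pb) − E°(Cr³⁺/Cr²⁺).
E°(Cr³⁺/Cr²⁺) = E°(cathode) − E°cell = −0.13 − (+0.28) = −0.41 V.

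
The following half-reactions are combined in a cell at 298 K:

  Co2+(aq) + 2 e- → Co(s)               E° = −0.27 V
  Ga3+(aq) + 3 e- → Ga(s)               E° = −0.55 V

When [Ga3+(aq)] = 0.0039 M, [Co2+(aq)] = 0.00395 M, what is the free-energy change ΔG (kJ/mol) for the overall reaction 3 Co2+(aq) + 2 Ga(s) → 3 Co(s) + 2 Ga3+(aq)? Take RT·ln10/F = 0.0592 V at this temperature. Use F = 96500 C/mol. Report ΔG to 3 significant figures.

The standard cell potential is −0.27 − (−0.55) = +0.28 V, with n = 6 electrons in the balanced equation.
Here Q = [Ga3+(aq)]^2 / [Co2+(aq)]^3 = 247 (log Q = 2.392), giving E = +0.28 − (0.0592/6)·(2.392) = +0.2564 V.
Finally ΔG = −nFE = −(6)(96500 C/mol)(+0.2564 V) = −148 kJ/mol.

−148 kJ/mol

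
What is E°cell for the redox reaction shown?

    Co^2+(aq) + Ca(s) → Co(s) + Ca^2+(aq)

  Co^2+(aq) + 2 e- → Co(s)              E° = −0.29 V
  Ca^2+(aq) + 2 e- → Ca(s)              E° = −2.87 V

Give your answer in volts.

+2.58 V

In the reaction as written, Co^2+(aq) is reduced (cathode) and Ca^2+(aq) is produced by oxidation at the anode.
E°cell = E°(cathode) − E°(anode) = −0.29 − (−2.87) = +2.58 V.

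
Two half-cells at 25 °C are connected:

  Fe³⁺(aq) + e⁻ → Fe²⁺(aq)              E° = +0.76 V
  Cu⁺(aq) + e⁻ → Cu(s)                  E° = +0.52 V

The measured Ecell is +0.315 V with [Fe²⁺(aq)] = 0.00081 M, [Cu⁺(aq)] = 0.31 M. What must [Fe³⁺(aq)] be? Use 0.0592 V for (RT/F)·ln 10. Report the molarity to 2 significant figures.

The Fe³⁺/Fe²⁺ couple has the larger reduction potential, so it is the cathode: E°cell = +0.76 − (+0.52) = +0.24 V and n = 1.
Rearranging E = E° − (0.0592/n)·log Q gives log Q = 1(+0.24 − (+0.315))/0.0592 = −1.267.
Balancing electrons gives Fe³⁺(aq) + Cu(s) → Fe²⁺(aq) + Cu⁺(aq); thus Q = ([Fe²⁺(aq)]·[Cu⁺(aq)]) / [Fe³⁺(aq)].
Substituting the known concentrations and solving, log [Fe³⁺(aq)] = −2.333 and [Fe³⁺(aq)] = 0.0046 M.

0.0046 M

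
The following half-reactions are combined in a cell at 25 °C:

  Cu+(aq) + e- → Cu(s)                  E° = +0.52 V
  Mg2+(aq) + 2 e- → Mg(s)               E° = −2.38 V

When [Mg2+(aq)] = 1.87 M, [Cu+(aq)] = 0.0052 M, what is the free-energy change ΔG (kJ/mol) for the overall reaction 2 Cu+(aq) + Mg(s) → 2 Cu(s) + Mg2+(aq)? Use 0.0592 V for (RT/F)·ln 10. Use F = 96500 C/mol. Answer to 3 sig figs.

−532 kJ/mol

With Cu⁺/Cu reduced at the cathode, E°cell = +0.52 − (−2.38) = +2.90 V and n = 2.
Q = [Mg2+(aq)] / [Cu+(aq)]^2 = 6.92×10^4, so log Q = 4.840 and E = +2.90 − (0.0592/2)(4.840) = +2.7567 V.
Finally ΔG = −nFE = −(2)(96500 C/mol)(+2.7567 V) = −532 kJ/mol.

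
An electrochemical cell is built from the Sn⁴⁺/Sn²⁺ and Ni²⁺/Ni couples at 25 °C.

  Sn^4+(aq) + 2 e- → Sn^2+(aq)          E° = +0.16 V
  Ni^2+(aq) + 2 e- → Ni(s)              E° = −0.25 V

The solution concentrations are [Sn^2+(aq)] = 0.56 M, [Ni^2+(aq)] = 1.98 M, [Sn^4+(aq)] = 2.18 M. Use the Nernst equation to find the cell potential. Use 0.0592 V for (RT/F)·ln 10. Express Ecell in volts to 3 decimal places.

The Sn⁴⁺/Sn²⁺ couple has the more positive E°, so it is the cathode; Ni²⁺/Ni is the anode.
E°cell = E°cat − E°an = +0.16 − (−0.25) = +0.41 V; n = 2.
For the overall reaction Sn^4+(aq) + Ni(s) → Sn^2+(aq) + Ni^2+(aq), Q = ([Sn^2+(aq)]·[Ni^2+(aq)]) / [Sn^4+(aq)] = 0.509, giving log Q = −0.294.
By the Nernst equation, E = +0.41 − (0.0592/2)·(−0.294) = +0.419 V.

+0.419 V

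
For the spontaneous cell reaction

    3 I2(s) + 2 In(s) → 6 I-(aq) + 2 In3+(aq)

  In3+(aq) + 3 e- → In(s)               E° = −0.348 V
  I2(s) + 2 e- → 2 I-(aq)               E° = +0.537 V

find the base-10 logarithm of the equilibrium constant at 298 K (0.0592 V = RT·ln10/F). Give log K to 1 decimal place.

log K = 89.7

The I₂/I⁻ couple is reduced (cathode); E°cell = +0.537 − (−0.348) = +0.885 V with n = 6.
At equilibrium E = 0, so log K = nE°cell / 0.0592 = (6)(+0.885) / 0.0592 = 89.7.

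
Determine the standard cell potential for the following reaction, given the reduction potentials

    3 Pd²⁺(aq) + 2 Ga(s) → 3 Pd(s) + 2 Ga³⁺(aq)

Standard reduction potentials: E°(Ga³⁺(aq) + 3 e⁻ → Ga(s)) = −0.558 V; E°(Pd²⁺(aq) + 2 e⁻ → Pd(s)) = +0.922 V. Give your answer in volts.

In the reaction as written, Pd²⁺(aq) is reduced (cathode) and Ga³⁺(aq) is produced by oxidation at the anode.
E°cell = E°(cathode) − E°(anode) = +0.922 − (−0.558) = +1.480 V.
The positive value indicates the reaction is spontaneous as written.

+1.480 V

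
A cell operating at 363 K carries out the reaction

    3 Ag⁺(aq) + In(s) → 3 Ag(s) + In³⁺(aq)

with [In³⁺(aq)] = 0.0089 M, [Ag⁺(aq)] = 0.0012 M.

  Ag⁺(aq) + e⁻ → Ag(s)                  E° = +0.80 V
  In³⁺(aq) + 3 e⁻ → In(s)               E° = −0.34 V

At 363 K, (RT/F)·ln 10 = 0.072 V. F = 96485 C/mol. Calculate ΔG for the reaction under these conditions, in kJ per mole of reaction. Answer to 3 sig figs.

With Ag⁺/Ag reduced at the cathode, E°cell = +0.80 − (−0.34) = +1.14 V and n = 3.
The reaction quotient is [In³⁺(aq)] / [Ag⁺(aq)]^3 = 5.15×10^6; by Nernst, E = +1.14 − (0.072/3)(6.712) = +0.9789 V.
Finally ΔG = −nFE = −(3)(96485 C/mol)(+0.9789 V) = −283 kJ/mol.

−283 kJ/mol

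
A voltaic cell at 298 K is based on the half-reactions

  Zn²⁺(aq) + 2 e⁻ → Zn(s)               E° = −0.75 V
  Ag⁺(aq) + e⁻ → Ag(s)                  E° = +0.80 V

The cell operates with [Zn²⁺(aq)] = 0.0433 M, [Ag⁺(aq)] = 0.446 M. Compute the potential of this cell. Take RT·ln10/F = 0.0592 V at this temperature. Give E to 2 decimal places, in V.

+1.57 V

Since E°(Ag⁺/Ag) > E°(Zn²⁺/Zn), Ag⁺/Ag serves as the cathode.
E°cell = E°cat − E°an = +0.80 − (−0.75) = +1.55 V; n = 2.
For the overall reaction 2 Ag⁺(aq) + Zn(s) → 2 Ag(s) + Zn²⁺(aq), Q = [Zn²⁺(aq)] / [Ag⁺(aq)]^2 = 0.218, giving log Q = −0.662.
By the Nernst equation, E = +1.55 − (0.0592/2)·(−0.662) = +1.57 V.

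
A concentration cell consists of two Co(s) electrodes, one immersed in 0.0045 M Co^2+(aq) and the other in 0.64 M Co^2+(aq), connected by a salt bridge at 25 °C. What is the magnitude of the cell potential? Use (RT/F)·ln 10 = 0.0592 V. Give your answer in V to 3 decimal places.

For a concentration cell E°cell = 0, since both electrodes use the same couple.
The compartment with the higher Co^2+(aq) concentration (0.64 M) acts as the cathode; ions are reduced there and produced at the dilute (0.0045 M) anode.
With n = 2, Ecell = −(0.0592/2)·log([dilute]/[conc]) = −(0.0592/2)·log(0.0045/0.64) = +0.064 V.

0.064 V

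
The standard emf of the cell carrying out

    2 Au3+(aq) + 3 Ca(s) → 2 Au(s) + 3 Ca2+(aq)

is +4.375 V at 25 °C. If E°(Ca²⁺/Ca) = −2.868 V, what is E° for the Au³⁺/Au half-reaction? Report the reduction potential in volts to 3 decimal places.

+1.507 V

In the reaction as written the Au³⁺/Au couple is reduced (cathode) and Ca²⁺/Ca is oxidized (anode), so E°cell = E°(Au³⁺/Au) − E°(Ca²⁺/Ca).
E°(Au³⁺/Au) = E°cell + E°(anode) = +4.375 + (−2.868) = +1.507 V.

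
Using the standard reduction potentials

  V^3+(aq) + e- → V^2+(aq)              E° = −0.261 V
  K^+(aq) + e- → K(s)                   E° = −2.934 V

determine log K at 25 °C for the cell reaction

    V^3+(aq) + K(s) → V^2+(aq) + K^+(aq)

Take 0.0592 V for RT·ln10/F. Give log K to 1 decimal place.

The V³⁺/V²⁺ couple is reduced (cathode); E°cell = −0.261 − (−2.934) = +2.673 V with n = 1.
At equilibrium E = 0, so log K = nE°cell / 0.0592 = (1)(+2.673) / 0.0592 = 45.2.

log K = 45.2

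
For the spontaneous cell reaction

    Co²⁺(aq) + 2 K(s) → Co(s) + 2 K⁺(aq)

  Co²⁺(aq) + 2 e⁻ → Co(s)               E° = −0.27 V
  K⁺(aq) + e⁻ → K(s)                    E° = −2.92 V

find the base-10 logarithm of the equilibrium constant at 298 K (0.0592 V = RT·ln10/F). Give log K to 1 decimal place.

The Co²⁺/Co couple is reduced (cathode); E°cell = −0.27 − (−2.92) = +2.65 V with n = 2.
At equilibrium E = 0, so log K = nE°cell / 0.0592 = (2)(+2.65) / 0.0592 = 89.5.

log K = 89.5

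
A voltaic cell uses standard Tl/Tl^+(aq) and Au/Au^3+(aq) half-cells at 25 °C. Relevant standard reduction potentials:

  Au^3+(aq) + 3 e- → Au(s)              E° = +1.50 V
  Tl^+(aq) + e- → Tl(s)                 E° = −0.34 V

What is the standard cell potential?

Of the two couples in this cell, the one with the more positive reduction potential is reduced at the cathode: here that is Au³⁺/Au (+1.50 V); Tl⁺/Tl (−0.34 V) is the anode.
E°cell = E°(cathode) − E°(anode) = +1.50 − (−0.34) = +1.84 V.

+1.84 V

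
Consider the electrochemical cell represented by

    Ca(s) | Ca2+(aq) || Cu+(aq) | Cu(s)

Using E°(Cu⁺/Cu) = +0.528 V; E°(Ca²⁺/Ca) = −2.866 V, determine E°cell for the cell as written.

By convention the left-hand electrode in cell notation is the anode (oxidation) and the right-hand electrode is the cathode (reduction).
E°cell = E°(right) − E°(left) = +0.528 − (−2.866) = +3.394 V.

+3.394 V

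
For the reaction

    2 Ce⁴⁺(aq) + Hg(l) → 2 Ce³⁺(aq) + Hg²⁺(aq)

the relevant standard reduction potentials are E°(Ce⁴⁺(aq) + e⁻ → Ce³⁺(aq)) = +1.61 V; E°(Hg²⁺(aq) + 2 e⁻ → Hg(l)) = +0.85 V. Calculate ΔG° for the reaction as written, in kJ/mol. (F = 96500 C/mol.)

−147 kJ/mol

In the reaction as written Ce⁴⁺(aq) is reduced, so the Ce⁴⁺/Ce³⁺ couple is the cathode and Hg²⁺/Hg is the anode.
E°cell = +1.61 − (+0.85) = +0.76 V; balancing electrons gives n = 2.
ΔG° = −nFE°cell = −(2)(96500)(+0.76) J/mol = −147 kJ/mol.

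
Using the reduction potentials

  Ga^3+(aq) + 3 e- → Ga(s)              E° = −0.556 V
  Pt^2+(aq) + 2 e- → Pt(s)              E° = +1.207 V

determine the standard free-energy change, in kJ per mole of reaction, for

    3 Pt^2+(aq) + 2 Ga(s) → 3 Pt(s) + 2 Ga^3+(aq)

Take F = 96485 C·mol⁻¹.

In the reaction as written Pt^2+(aq) is reduced, so the Pt²⁺/Pt couple is the cathode and Ga³⁺/Ga is the anode.
E°cell = +1.207 − (−0.556) = +1.763 V; balancing electrons gives n = 6.
ΔG° = −nFE°cell = −(6)(96485)(+1.763) J/mol = −1021 kJ/mol.

−1021 kJ/mol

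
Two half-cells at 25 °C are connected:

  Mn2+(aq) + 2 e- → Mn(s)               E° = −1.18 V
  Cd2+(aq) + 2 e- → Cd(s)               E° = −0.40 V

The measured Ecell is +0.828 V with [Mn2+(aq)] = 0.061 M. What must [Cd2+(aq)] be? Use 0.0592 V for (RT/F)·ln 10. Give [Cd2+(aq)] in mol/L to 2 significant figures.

2.6 M

With Cd²⁺/Cd at the cathode and Mn²⁺/Mn at the anode, E°cell = −0.40 − (−1.18) = +0.78 V (n = 2).
Rearranging E = E° − (0.0592/n)·log Q gives log Q = 2(+0.78 − (+0.828))/0.0592 = −1.622.
Balancing electrons gives Cd2+(aq) + Mn(s) → Cd(s) + Mn2+(aq); thus Q = [Mn2+(aq)] / [Cd2+(aq)].
Isolating [Cd2+(aq)] in Q = 10^{−1.622} yields log [Cd2+(aq)] = 0.407, i.e. 2.6 M.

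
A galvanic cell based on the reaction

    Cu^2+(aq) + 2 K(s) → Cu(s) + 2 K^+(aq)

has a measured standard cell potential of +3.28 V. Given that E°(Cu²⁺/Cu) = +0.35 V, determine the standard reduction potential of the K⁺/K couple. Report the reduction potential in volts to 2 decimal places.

−2.93 V

In the reaction as written the Cu²⁺/Cu couple is reduced (cathode) and K⁺/K is oxidized (anode), so E°cell = E°(Cu²⁺/Cu) − E°(K⁺/K).
E°(K⁺/K) = E°(cathode) − E°cell = +0.35 − (+3.28) = −2.93 V.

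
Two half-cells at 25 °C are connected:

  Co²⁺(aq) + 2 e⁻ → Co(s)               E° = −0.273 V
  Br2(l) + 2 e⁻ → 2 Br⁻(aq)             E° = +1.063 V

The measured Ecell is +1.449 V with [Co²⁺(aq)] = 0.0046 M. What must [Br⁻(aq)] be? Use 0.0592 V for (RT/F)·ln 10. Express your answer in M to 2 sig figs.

With Br₂/Br⁻ at the cathode and Co²⁺/Co at the anode, E°cell = +1.063 − (−0.273) = +1.336 V (n = 2).
Since E = E° − (0.0592/n)·log Q, log Q = n(E° − E)/0.0592 = −3.818.
The balanced reaction is Br2(l) + Co(s) → 2 Br⁻(aq) + Co²⁺(aq), so Q = [Br⁻(aq)]^2·[Co²⁺(aq)].
Isolating [Br⁻(aq)] in Q = 10^{−3.818} yields log [Br⁻(aq)] = −0.740, i.e. 0.18 M.

0.18 M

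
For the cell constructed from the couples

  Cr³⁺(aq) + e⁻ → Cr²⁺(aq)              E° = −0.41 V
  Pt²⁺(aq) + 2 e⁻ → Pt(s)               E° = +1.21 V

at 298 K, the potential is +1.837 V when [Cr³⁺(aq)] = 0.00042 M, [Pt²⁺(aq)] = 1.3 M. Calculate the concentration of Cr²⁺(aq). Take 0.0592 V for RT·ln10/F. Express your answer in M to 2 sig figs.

The Pt²⁺/Pt couple has the larger reduction potential, so it is the cathode: E°cell = +1.21 − (−0.41) = +1.62 V and n = 2.
Since E = E° − (0.0592/n)·log Q, log Q = n(E° − E)/0.0592 = −7.331.
For Pt²⁺(aq) + 2 Cr²⁺(aq) → Pt(s) + 2 Cr³⁺(aq), the reaction quotient is Q = [Cr³⁺(aq)]^2 / ([Pt²⁺(aq)]·[Cr²⁺(aq)]^2).
Solving for the unknown gives log [Cr²⁺(aq)] = 0.232, so [Cr²⁺(aq)] ≈ 1.7 M.

1.7 M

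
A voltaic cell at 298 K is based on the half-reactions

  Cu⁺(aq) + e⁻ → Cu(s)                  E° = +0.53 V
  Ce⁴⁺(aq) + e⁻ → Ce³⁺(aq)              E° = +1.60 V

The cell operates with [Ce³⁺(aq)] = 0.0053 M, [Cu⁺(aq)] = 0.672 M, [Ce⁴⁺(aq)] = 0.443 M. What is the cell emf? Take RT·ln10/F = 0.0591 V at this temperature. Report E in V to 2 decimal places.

Ce⁴⁺/Ce³⁺ is reduced (cathode, E° = +1.60 V) and Cu⁺/Cu is oxidized (anode).
E°cell = E°cat − E°an = +1.60 − (+0.53) = +1.07 V; n = 1.
The balanced reaction is Ce⁴⁺(aq) + Cu(s) → Ce³⁺(aq) + Cu⁺(aq), so Q = ([Ce³⁺(aq)]·[Cu⁺(aq)]) / [Ce⁴⁺(aq)] = 0.00804 and log Q = −2.095.
E = E° − (0.0591/n)·log Q = +1.07 − (0.0591/1)(−2.095) = +1.19 V.

+1.19 V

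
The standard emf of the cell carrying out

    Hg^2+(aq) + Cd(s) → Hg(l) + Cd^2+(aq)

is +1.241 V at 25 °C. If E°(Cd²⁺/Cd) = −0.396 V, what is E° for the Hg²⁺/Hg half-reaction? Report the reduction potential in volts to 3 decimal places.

+0.845 V

In the reaction as written the Hg²⁺/Hg couple is reduced (cathode) and Cd²⁺/Cd is oxidized (anode), so E°cell = E°(Hg²⁺/Hg) − E°(Cd²⁺/Cd).
E°(Hg²⁺/Hg) = E°cell + E°(anode) = +1.241 + (−0.396) = +0.845 V.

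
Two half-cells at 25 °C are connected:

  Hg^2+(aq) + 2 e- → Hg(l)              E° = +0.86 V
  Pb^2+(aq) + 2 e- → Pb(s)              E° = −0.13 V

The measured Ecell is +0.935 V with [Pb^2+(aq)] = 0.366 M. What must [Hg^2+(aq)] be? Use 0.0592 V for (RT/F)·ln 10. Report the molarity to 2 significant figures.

0.0051 M

With Hg²⁺/Hg at the cathode and Pb²⁺/Pb at the anode, E°cell = +0.86 − (−0.13) = +0.99 V (n = 2).
Since E = E° − (0.0592/n)·log Q, log Q = n(E° − E)/0.0592 = 1.858.
For Hg^2+(aq) + Pb(s) → Hg(l) + Pb^2+(aq), the reaction quotient is Q = [Pb^2+(aq)] / [Hg^2+(aq)].
Substituting the known concentrations and solving, log [Hg^2+(aq)] = −2.295 and [Hg^2+(aq)] = 0.0051 M.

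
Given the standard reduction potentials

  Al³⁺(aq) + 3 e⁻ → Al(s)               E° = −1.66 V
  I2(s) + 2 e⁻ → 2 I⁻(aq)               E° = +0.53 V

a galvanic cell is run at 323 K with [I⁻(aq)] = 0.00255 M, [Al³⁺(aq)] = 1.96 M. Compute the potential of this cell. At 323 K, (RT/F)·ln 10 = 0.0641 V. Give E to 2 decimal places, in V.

I₂/I⁻ is reduced (cathode, E° = +0.53 V) and Al³⁺/Al is oxidized (anode).
E°cell = E°cat − E°an = +0.53 − (−1.66) = +2.19 V; n = 6.
The balanced reaction is 3 I2(s) + 2 Al(s) → 6 I⁻(aq) + 2 Al³⁺(aq), so Q = [I⁻(aq)]^6·[Al³⁺(aq)]^2 = 1.06×10^−15 and log Q = −14.976.
By the Nernst equation, E = +2.19 − (0.0641/6)·(−14.976) = +2.35 V.

+2.35 V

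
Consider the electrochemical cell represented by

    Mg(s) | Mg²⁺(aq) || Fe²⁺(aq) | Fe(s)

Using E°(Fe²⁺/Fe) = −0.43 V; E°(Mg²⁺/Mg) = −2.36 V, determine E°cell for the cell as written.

By convention the left-hand electrode in cell notation is the anode (oxidation) and the right-hand electrode is the cathode (reduction).
E°cell = E°(right) − E°(left) = −0.43 − (−2.36) = +1.93 V.

+1.93 V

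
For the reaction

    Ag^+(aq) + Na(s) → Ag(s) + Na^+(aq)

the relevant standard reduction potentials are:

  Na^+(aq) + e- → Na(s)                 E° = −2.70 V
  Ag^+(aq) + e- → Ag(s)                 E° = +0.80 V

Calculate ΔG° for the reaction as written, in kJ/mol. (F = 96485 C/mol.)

In the reaction as written Ag^+(aq) is reduced, so the Ag⁺/Ag couple is the cathode and Na⁺/Na is the anode.
E°cell = +0.80 − (−2.70) = +3.50 V; balancing electrons gives n = 1.
ΔG° = −nFE°cell = −(1)(96485)(+3.50) J/mol = −338 kJ/mol.

−338 kJ/mol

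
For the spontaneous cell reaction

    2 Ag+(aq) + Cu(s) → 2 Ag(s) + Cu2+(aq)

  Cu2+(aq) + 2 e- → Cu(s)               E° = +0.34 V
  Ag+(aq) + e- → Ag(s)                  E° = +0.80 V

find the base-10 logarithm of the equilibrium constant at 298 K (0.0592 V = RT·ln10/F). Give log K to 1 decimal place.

log K = 15.5

The Ag⁺/Ag couple is reduced (cathode); E°cell = +0.80 − (+0.34) = +0.46 V with n = 2.
At equilibrium E = 0, so log K = nE°cell / 0.0592 = (2)(+0.46) / 0.0592 = 15.5.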